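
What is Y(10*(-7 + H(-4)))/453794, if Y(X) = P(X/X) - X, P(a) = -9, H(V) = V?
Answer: 101/453794 ≈ 0.00022257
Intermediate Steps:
Y(X) = -9 - X
Y(10*(-7 + H(-4)))/453794 = (-9 - 10*(-7 - 4))/453794 = (-9 - 10*(-11))*(1/453794) = (-9 - 1*(-110))*(1/453794) = (-9 + 110)*(1/453794) = 101*(1/453794) = 101/453794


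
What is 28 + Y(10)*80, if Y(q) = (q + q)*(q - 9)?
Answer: 1628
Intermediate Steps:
Y(q) = 2*q*(-9 + q) (Y(q) = (2*q)*(-9 + q) = 2*q*(-9 + q))
28 + Y(10)*80 = 28 + (2*10*(-9 + 10))*80 = 28 + (2*10*1)*80 = 28 + 20*80 = 28 + 1600 = 1628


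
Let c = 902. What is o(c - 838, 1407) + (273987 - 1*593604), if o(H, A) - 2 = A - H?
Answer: -318272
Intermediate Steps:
o(H, A) = 2 + A - H (o(H, A) = 2 + (A - H) = 2 + A - H)
o(c - 838, 1407) + (273987 - 1*593604) = (2 + 1407 - (902 - 838)) + (273987 - 1*593604) = (2 + 1407 - 1*64) + (273987 - 593604) = (2 + 1407 - 64) - 319617 = 1345 - 319617 = -318272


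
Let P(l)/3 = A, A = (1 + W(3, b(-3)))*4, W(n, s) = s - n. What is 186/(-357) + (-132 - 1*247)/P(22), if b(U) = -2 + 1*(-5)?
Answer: 38405/12852 ≈ 2.9883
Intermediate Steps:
b(U) = -7 (b(U) = -2 - 5 = -7)
A = -36 (A = (1 + (-7 - 1*3))*4 = (1 + (-7 - 3))*4 = (1 - 10)*4 = -9*4 = -36)
P(l) = -108 (P(l) = 3*(-36) = -108)
186/(-357) + (-132 - 1*247)/P(22) = 186/(-357) + (-132 - 1*247)/(-108) = 186*(-1/357) + (-132 - 247)*(-1/108) = -62/119 - 379*(-1/108) = -62/119 + 379/108 = 38405/12852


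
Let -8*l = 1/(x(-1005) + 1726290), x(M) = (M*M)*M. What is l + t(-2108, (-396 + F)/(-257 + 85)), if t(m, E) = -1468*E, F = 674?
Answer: 827103425917723/348591999240 ≈ 2372.7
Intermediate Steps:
x(M) = M**3 (x(M) = M**2*M = M**3)
l = 1/8106790680 (l = -1/(8*((-1005)**3 + 1726290)) = -1/(8*(-1015075125 + 1726290)) = -1/8/(-1013348835) = -1/8*(-1/1013348835) = 1/8106790680 ≈ 1.2335e-10)
l + t(-2108, (-396 + F)/(-257 + 85)) = 1/8106790680 - 1468*(-396 + 674)/(-257 + 85) = 1/8106790680 - 408104/(-172) = 1/8106790680 - 408104*(-1)/172 = 1/8106790680 - 1468*(-139/86) = 1/8106790680 + 102026/43 = 827103425917723/348591999240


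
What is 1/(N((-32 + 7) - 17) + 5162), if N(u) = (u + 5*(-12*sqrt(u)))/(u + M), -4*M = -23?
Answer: 54277705/280245610082 - 8700*I*sqrt(42)/140122805041 ≈ 0.00019368 - 4.0238e-7*I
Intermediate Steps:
M = 23/4 (M = -1/4*(-23) = 23/4 ≈ 5.7500)
N(u) = (u - 60*sqrt(u))/(23/4 + u) (N(u) = (u + 5*(-12*sqrt(u)))/(u + 23/4) = (u - 60*sqrt(u))/(23/4 + u))
1/(N((-32 + 7) - 17) + 5162) = 1/(4*(((-32 + 7) - 17) - 60*sqrt((-32 + 7) - 17))/(23 + 4*((-32 + 7) - 17)) + 5162) = 1/(4*((-25 - 17) - 60*sqrt(-25 - 17))/(23 + 4*(-25 - 17)) + 5162) = 1/(4*(-42 - 60*I*sqrt(42))/(23 + 4*(-42)) + 5162) = 1/(4*(-42 - 60*I*sqrt(42))/(23 - 168) + 5162) = 1/(4*(-42 - 60*I*sqrt(42))/(-145) + 5162) = 1/(4*(-1/145)*(-42 - 60*I*sqrt(42)) + 5162) = 1/((168/145 + 48*I*sqrt(42)/29) + 5162) = 1/(748658/145 + 48*I*sqrt(42)/29)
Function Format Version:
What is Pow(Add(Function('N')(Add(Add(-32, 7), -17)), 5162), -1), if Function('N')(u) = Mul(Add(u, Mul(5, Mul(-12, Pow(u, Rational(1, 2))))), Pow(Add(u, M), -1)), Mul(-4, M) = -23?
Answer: Add(Rational(54277705, 280245610082), Mul(Rational(-8700, 140122805041), I, Pow(42, Rational(1, 2)))) ≈ Add(0.00019368, Mul(-4.0238e-7, I))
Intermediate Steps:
M = Rational(23, 4) (M = Mul(Rational(-1, 4), -23) = Rational(23, 4) ≈ 5.7500)
Function('N')(u) = Mul(Pow(Add(Rational(23, 4), u), -1), Add(u, Mul(-60, Pow(u, Rational(1, 2))))) (Function('N')(u) = Mul(Add(u, Mul(5, Mul(-12, Pow(u, Rational(1, 2))))), Pow(Add(u, Rational(23, 4)), -1)) = Mul(Add(u, Mul(-60, Pow(u, Rational(1, 2)))), Pow(Add(Rational(23, 4), u), -1)) = Mul(Pow(Add(Rational(23, 4), u), -1), Add(u, Mul(-60, Pow(u, Rational(1, 2))))))
Pow(Add(Function('N')(Add(Add(-32, 7), -17)), 5162), -1) = Pow(Add(Mul(4, Pow(Add(23, Mul(4, Add(Add(-32, 7), -17))), -1), Add(Add(Add(-32, 7), -17), Mul(-60, Pow(Add(Add(-32, 7), -17), Rational(1, 2))))), 5162), -1) = Pow(Add(Mul(4, Pow(Add(23, Mul(4, Add(-25, -17))), -1), Add(Add(-25, -17), Mul(-60, Pow(Add(-25, -17), Rational(1, 2))))), 5162), -1) = Pow(Add(Mul(4, Pow(Add(23, Mul(4, -42)), -1), Add(-42, Mul(-60, Pow(-42, Rational(1, 2))))), 5162), -1) = Pow(Add(Mul(4, Pow(Add(23, -168), -1), Add(-42, Mul(-60, Mul(I, Pow(42, Rational(1, 2)))))), 5162), -1) = Pow(Add(Mul(4, Pow(-145, -1), Add(-42, Mul(-60, I, Pow(42, Rational(1, 2))))), 5162), -1) = Pow(Add(Mul(4, Rational(-1, 145), Add(-42, Mul(-60, I, Pow(42, Rational(1, 2))))), 5162), -1) = Pow(Add(Add(Rational(168, 145), Mul(Rational(48, 29), I, Pow(42, Rational(1, 2)))), 5162), -1) = Pow(Add(Rational(748658, 145), Mul(Rational(48, 29), I, Pow(42, Rational(1, 2)))), -1)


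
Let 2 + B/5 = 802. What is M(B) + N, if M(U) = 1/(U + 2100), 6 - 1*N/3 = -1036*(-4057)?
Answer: -76915741799/6100 ≈ -1.2609e+7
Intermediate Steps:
N = -12609138 (N = 18 - (-3108)*(-4057) = 18 - 3*4203052 = 18 - 12609156 = -12609138)
B = 4000 (B = -10 + 5*802 = -10 + 4010 = 4000)
M(U) = 1/(2100 + U)
M(B) + N = 1/(2100 + 4000) - 12609138 = 1/6100 - 12609138 = -76915741799/6100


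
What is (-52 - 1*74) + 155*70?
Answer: 10724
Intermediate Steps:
(-52 - 1*74) + 155*70 = (-52 - 74) + 10850 = -126 + 10850 = 10724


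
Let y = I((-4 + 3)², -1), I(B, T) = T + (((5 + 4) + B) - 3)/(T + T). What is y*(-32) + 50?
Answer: 194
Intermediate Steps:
I(B, T) = T + (6 + B)/(2*T) (I(B, T) = T + ((9 + B) - 3)/((2*T)) = T + (6 + B)*(1/(2*T)) = T + (6 + B)/(2*T))
y = -9/2 (y = (3 + (-1)² + (-4 + 3)²/2)/(-1) = -(3 + 1 + (½)*(-1)²) = -(3 + 1 + (½)*1) = -(3 + 1 + ½) = -1*9/2 = -9/2 ≈ -4.5000)
y*(-32) + 50 = -9/2*(-32) + 50 = 144 + 50 = 194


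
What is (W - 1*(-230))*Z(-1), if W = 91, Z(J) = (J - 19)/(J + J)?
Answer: 3210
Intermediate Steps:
Z(J) = (-19 + J)/(2*J) (Z(J) = (-19 + J)/((2*J)) = (-19 + J)*(1/(2*J)) = (-19 + J)/(2*J))
(W - 1*(-230))*Z(-1) = (91 - 1*(-230))*((½)*(-19 - 1)/(-1)) = (91 + 230)*((½)*(-1)*(-20)) = 321*10 = 3210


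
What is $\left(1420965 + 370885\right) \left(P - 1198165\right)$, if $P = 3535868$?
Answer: $4188813120550$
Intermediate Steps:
$\left(1420965 + 370885\right) \left(P - 1198165\right) = \left(1420965 + 370885\right) \left(3535868 - 1198165\right) = 1791850 \cdot 2337703 = 4188813120550$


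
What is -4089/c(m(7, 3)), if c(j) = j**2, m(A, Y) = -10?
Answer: -4089/100 ≈ -40.890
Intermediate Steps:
-4089/c(m(7, 3)) = -4089/((-10)**2) = -4089/100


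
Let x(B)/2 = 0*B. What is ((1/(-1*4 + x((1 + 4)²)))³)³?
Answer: -1/262144 ≈ -3.8147e-6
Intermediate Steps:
x(B) = 0 (x(B) = 2*(0*B) = 2*0 = 0)
((1/(-1*4 + x((1 + 4)²)))³)³ = ((1/(-1*4 + 0))³)³ = ((1/(-4 + 0))³)³ = ((1/(-4))³)³ = ((-¼)³)³ = (-1/64)³ = -1/262144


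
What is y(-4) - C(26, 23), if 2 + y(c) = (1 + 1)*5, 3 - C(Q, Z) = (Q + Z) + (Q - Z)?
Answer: 57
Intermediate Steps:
C(Q, Z) = 3 - 2*Q (C(Q, Z) = 3 - ((Q + Z) + (Q - Z)) = 3 - 2*Q)
y(c) = 8 (y(c) = -2 + (1 + 1)*5 = -2 + 2*5 = -2 + 10 = 8)
y(-4) - C(26, 23) = 8 - (3 - 2*26) = 8 - (3 - 52) = 8 - 1*(-49) = 8 + 49 = 57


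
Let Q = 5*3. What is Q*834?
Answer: 12510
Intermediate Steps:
Q = 15
Q*834 = 15*834 = 12510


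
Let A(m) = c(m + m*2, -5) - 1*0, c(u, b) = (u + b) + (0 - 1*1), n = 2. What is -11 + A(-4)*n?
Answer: -47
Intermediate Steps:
c(u, b) = -1 + b + u (c(u, b) = (b + u) + (0 - 1) = (b + u) - 1 = -1 + b + u)
A(m) = -6 + 3*m (A(m) = (-1 - 5 + (m + m*2)) - 1*0 = (-1 - 5 + (m + 2*m)) + 0 = (-1 - 5 + 3*m) + 0 = (-6 + 3*m) + 0 = -6 + 3*m)
-11 + A(-4)*n = -11 + (-6 + 3*(-4))*2 = -11 + (-6 - 12)*2 = -11 - 18*2 = -11 - 36 = -47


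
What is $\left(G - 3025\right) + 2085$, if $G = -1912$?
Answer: $-2852$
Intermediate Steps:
$\left(G - 3025\right) + 2085 = \left(-1912 - 3025\right) + 2085 = -4937 + 2085 = -2852$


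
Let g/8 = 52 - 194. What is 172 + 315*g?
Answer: -357668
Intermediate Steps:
g = -1136 (g = 8*(52 - 194) = 8*(-142) = -1136)
172 + 315*g = 172 + 315*(-1136) = 172 - 357840 = -357668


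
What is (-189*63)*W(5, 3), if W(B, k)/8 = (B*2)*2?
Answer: -1905120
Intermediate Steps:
W(B, k) = 32*B (W(B, k) = 8*((B*2)*2) = 8*((2*B)*2) = 8*(4*B) = 32*B)
(-189*63)*W(5, 3) = (-189*63)*(32*5) = -11907*160 = -1905120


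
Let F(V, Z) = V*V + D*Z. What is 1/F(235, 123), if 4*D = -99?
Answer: 4/208723 ≈ 1.9164e-5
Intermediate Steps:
D = -99/4 (D = (¼)*(-99) = -99/4 ≈ -24.750)
F(V, Z) = V² - 99*Z/4 (F(V, Z) = V*V - 99*Z/4 = V² - 99*Z/4)
1/F(235, 123) = 1/(235² - 99/4*123) = 1/(55225 - 12177/4) = 1/(208723/4) = 4/208723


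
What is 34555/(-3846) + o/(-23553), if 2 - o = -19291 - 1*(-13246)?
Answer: -279043559/30194946 ≈ -9.2414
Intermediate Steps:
o = 6047 (o = 2 - (-19291 - 1*(-13246)) = 2 - (-19291 + 13246) = 2 - 1*(-6045) = 2 + 6045 = 6047)
34555/(-3846) + o/(-23553) = 34555/(-3846) + 6047/(-23553) = 34555*(-1/3846) + 6047*(-1/23553) = -34555/3846 - 6047/23553 = -279043559/30194946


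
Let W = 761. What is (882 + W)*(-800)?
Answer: -1314400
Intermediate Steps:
(882 + W)*(-800) = (882 + 761)*(-800) = 1643*(-800) = -1314400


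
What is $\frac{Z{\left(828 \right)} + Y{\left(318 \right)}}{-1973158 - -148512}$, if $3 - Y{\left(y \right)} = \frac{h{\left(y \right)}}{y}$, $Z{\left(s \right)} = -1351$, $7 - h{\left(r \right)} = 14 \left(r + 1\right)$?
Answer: $\frac{424205}{580237428} \approx 0.00073109$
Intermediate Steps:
$h{\left(r \right)} = -7 - 14 r$ ($h{\left(r \right)} = 7 - 14 \left(r + 1\right) = 7 - 14 \left(1 + r\right) = 7 - \left(14 + 14 r\right) = -7 - 14 r$)
$Y{\left(y \right)} = 3 - \frac{-7 - 14 y}{y}$
$\frac{Z{\left(828 \right)} + Y{\left(318 \right)}}{-1973158 - -148512} = \frac{-1351 + \left(17 + \frac{7}{318}\right)}{-1973158 - -148512} = \frac{-1351 + \left(17 + 7 \cdot \frac{1}{318}\right)}{-1973158 + 148512} = \frac{-1351 + \left(17 + \frac{7}{318}\right)}{-1824646} = \left(-1351 + \frac{5413}{318}\right) \left(- \frac{1}{1824646}\right) = \left(- \frac{424205}{318}\right) \left(- \frac{1}{1824646}\right) = \frac{424205}{580237428}$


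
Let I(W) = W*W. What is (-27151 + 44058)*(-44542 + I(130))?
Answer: -467343294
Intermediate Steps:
I(W) = W**2
(-27151 + 44058)*(-44542 + I(130)) = (-27151 + 44058)*(-44542 + 130**2) = 16907*(-44542 + 16900) = 16907*(-27642) = -467343294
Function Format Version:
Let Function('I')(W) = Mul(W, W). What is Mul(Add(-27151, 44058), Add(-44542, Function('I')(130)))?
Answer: -467343294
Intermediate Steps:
Function('I')(W) = Pow(W, 2)
Mul(Add(-27151, 44058), Add(-44542, Function('I')(130))) = Mul(Add(-27151, 44058), Add(-44542, Pow(130, 2))) = Mul(16907, Add(-44542, 16900)) = Mul(16907, -27642) = -467343294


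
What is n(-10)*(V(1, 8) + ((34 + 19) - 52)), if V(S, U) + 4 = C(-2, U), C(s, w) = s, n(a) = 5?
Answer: -25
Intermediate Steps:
V(S, U) = -6 (V(S, U) = -4 - 2 = -6)
n(-10)*(V(1, 8) + ((34 + 19) - 52)) = 5*(-6 + ((34 + 19) - 52)) = 5*(-6 + (53 - 52)) = 5*(-6 + 1) = 5*(-5) = -25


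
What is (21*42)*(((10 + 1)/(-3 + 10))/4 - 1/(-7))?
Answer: 945/2 ≈ 472.50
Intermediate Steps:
(21*42)*(((10 + 1)/(-3 + 10))/4 - 1/(-7)) = 882*((11/7)*(1/4) - 1*(-1/7)) = 882*((11*(1/7))*(1/4) + 1/7) = 882*((11/7)*(1/4) + 1/7) = 882*(11/28 + 1/7) = 882*(15/28) = 945/2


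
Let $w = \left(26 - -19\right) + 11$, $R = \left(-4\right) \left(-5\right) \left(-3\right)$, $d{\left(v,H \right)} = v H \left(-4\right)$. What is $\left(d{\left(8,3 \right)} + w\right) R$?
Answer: $2400$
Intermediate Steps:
$d{\left(v,H \right)} = - 4 H v$ ($d{\left(v,H \right)} = H v \left(-4\right) = - 4 H v$)
$R = -60$ ($R = 20 \left(-3\right) = -60$)
$w = 56$ ($w = \left(26 + 19\right) + 11 = 45 + 11 = 56$)
$\left(d{\left(8,3 \right)} + w\right) R = \left(\left(-4\right) 3 \cdot 8 + 56\right) \left(-60\right) = \left(-96 + 56\right) \left(-60\right) = \left(-40\right) \left(-60\right) = 2400$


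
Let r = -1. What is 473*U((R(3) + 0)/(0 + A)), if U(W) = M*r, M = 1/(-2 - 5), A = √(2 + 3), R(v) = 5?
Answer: 473/7 ≈ 67.571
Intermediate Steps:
A = √5 ≈ 2.2361
M = -⅐ (M = 1/(-7) = -⅐ ≈ -0.14286)
U(W) = ⅐ (U(W) = -⅐*(-1) = ⅐)
473*U((R(3) + 0)/(0 + A)) = 473*(⅐) = 473/7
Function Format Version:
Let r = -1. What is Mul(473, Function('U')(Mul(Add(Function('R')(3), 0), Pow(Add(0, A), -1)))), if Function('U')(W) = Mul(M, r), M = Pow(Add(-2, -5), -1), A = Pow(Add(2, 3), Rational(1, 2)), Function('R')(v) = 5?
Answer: Rational(473, 7) ≈ 67.571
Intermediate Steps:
A = Pow(5, Rational(1, 2)) ≈ 2.2361
M = Rational(-1, 7) (M = Pow(-7, -1) = Rational(-1, 7) ≈ -0.14286)
Function('U')(W) = Rational(1, 7) (Function('U')(W) = Mul(Rational(-1, 7), -1) = Rational(1, 7))
Mul(473, Function('U')(Mul(Add(Function('R')(3), 0), Pow(Add(0, A), -1)))) = Mul(473, Rational(1, 7)) = Rational(473, 7)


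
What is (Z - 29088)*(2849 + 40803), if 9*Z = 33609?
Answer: -3320214772/3 ≈ -1.1067e+9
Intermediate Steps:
Z = 11203/3 (Z = (1/9)*33609 = 11203/3 ≈ 3734.3)
(Z - 29088)*(2849 + 40803) = (11203/3 - 29088)*(2849 + 40803) = -76061/3*43652 = -3320214772/3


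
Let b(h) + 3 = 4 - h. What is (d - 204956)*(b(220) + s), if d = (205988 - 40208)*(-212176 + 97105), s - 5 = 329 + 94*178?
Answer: -321384749385592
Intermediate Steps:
s = 17066 (s = 5 + (329 + 94*178) = 5 + (329 + 16732) = 5 + 17061 = 17066)
b(h) = 1 - h (b(h) = -3 + (4 - h) = 1 - h)
d = -19076470380 (d = 165780*(-115071) = -19076470380)
(d - 204956)*(b(220) + s) = (-19076470380 - 204956)*((1 - 1*220) + 17066) = -19076675336*((1 - 220) + 17066) = -19076675336*(-219 + 17066) = -19076675336*16847 = -321384749385592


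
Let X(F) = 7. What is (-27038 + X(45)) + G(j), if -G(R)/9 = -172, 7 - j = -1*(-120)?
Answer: -25483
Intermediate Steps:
j = -113 (j = 7 - (-1)*(-120) = 7 - 1*120 = 7 - 120 = -113)
G(R) = 1548 (G(R) = -9*(-172) = 1548)
(-27038 + X(45)) + G(j) = (-27038 + 7) + 1548 = -27031 + 1548 = -25483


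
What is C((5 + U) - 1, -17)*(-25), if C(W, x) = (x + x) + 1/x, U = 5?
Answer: 14475/17 ≈ 851.47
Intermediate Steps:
C(W, x) = 1/x + 2*x (C(W, x) = 2*x + 1/x = 1/x + 2*x)
C((5 + U) - 1, -17)*(-25) = (1/(-17) + 2*(-17))*(-25) = (-1/17 - 34)*(-25) = -579/17*(-25) = 14475/17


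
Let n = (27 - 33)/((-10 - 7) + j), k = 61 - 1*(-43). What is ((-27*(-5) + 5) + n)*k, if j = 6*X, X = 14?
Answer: 974896/67 ≈ 14551.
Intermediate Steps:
k = 104 (k = 61 + 43 = 104)
j = 84 (j = 6*14 = 84)
n = -6/67 (n = (27 - 33)/((-10 - 7) + 84) = -6/(-17 + 84) = -6/67 ≈ -0.089552)
((-27*(-5) + 5) + n)*k = ((-27*(-5) + 5) - 6/67)*104 = ((135 + 5) - 6/67)*104 = (140 - 6/67)*104 = (9374/67)*104 = 974896/67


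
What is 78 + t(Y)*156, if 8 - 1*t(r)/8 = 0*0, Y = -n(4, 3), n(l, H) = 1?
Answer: 10062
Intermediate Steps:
Y = -1 (Y = -1*1 = -1)
t(r) = 64 (t(r) = 64 - 0*0 = 64 - 8*0 = 64 + 0 = 64)
78 + t(Y)*156 = 78 + 64*156 = 78 + 9984 = 10062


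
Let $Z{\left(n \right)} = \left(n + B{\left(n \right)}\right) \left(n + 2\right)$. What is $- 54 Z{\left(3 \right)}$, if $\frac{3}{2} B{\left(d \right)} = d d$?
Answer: $-2430$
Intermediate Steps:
$B{\left(d \right)} = \frac{2 d^{2}}{3}$ ($B{\left(d \right)} = \frac{2 d d}{3} = \frac{2 d^{2}}{3}$)
$Z{\left(n \right)} = \left(2 + n\right) \left(n + \frac{2 n^{2}}{3}\right)$ ($Z{\left(n \right)} = \left(n + \frac{2 n^{2}}{3}\right) \left(n + 2\right) = \left(n + \frac{2 n^{2}}{3}\right) \left(2 + n\right) = \left(2 + n\right) \left(n + \frac{2 n^{2}}{3}\right)$)
$- 54 Z{\left(3 \right)} = - 54 \cdot \frac{1}{3} \cdot 3 \left(6 + 2 \cdot 3^{2} + 7 \cdot 3\right) = - 54 \cdot \frac{1}{3} \cdot 3 \left(6 + 2 \cdot 9 + 21\right) = - 54 \cdot \frac{1}{3} \cdot 3 \left(6 + 18 + 21\right) = - 54 \cdot \frac{1}{3} \cdot 3 \cdot 45 = \left(-54\right) 45 = -2430$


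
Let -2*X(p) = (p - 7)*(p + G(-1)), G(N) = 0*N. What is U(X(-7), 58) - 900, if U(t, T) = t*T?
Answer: -3742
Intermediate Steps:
G(N) = 0
X(p) = -p*(-7 + p)/2 (X(p) = -(p - 7)*(p + 0)/2 = -(-7 + p)*p/2 = -p*(-7 + p)/2)
U(t, T) = T*t
U(X(-7), 58) - 900 = 58*((½)*(-7)*(7 - 1*(-7))) - 900 = 58*((½)*(-7)*(7 + 7)) - 900 = 58*((½)*(-7)*14) - 900 = 58*(-49) - 900 = -2842 - 900 = -3742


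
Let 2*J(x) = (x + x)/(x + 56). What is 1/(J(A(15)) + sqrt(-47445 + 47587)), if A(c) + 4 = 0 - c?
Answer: 703/194037 + 1369*sqrt(142)/194037 ≈ 0.087697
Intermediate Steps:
A(c) = -4 - c (A(c) = -4 + (0 - c) = -4 - c)
J(x) = x/(56 + x) (J(x) = ((x + x)/(x + 56))/2 = ((2*x)/(56 + x))/2 = (2*x/(56 + x))/2 = x/(56 + x))
1/(J(A(15)) + sqrt(-47445 + 47587)) = 1/((-4 - 1*15)/(56 + (-4 - 1*15)) + sqrt(-47445 + 47587)) = 1/((-4 - 15)/(56 + (-4 - 15)) + sqrt(142)) = 1/(-19/(56 - 19) + sqrt(142)) = 1/(-19/37 + sqrt(142))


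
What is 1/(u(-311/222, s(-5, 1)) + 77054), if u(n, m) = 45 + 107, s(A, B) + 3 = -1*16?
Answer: 1/77206 ≈ 1.2952e-5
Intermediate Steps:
s(A, B) = -19 (s(A, B) = -3 - 1*16 = -3 - 16 = -19)
u(n, m) = 152
1/(u(-311/222, s(-5, 1)) + 77054) = 1/(152 + 77054) = 1/77206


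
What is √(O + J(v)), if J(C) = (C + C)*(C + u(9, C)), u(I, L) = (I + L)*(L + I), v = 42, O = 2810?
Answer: √224822 ≈ 474.15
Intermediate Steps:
u(I, L) = (I + L)² (u(I, L) = (I + L)*(I + L) = (I + L)²)
J(C) = 2*C*(C + (9 + C)²) (J(C) = (C + C)*(C + (9 + C)²) = (2*C)*(C + (9 + C)²) = 2*C*(C + (9 + C)²))
√(O + J(v)) = √(2810 + 2*42*(42 + (9 + 42)²)) = √(2810 + 2*42*(42 + 51²)) = √(2810 + 2*42*(42 + 2601)) = √(2810 + 2*42*2643) = √(2810 + 222012) = √224822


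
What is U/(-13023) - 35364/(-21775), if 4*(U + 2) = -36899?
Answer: 2645831413/1134303300 ≈ 2.3326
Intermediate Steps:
U = -36907/4 (U = -2 + (¼)*(-36899) = -2 - 36899/4 = -36907/4 ≈ -9226.8)
U/(-13023) - 35364/(-21775) = -36907/4/(-13023) - 35364/(-21775) = -36907/4*(-1/13023) - 35364*(-1/21775) = 36907/52092 + 35364/21775 = 2645831413/1134303300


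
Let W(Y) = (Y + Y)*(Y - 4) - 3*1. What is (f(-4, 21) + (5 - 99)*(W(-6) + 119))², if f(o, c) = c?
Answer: 491198569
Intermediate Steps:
W(Y) = -3 + 2*Y*(-4 + Y) (W(Y) = (2*Y)*(-4 + Y) - 3 = 2*Y*(-4 + Y) - 3 = -3 + 2*Y*(-4 + Y))
(f(-4, 21) + (5 - 99)*(W(-6) + 119))² = (21 + (5 - 99)*((-3 - 8*(-6) + 2*(-6)²) + 119))² = (21 - 94*((-3 + 48 + 2*36) + 119))² = (21 - 94*((-3 + 48 + 72) + 119))² = (21 - 94*(117 + 119))² = (21 - 94*236)² = (21 - 22184)² = (-22163)² = 491198569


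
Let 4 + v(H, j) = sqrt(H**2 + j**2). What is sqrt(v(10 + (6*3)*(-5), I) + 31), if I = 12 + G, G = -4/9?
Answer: sqrt(243 + 8*sqrt(8269))/3 ≈ 10.384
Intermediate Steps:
G = -4/9 (G = -4*1/9 = -4/9 ≈ -0.44444)
I = 104/9 (I = 12 - 4/9 = 104/9 ≈ 11.556)
v(H, j) = -4 + sqrt(H**2 + j**2)
sqrt(v(10 + (6*3)*(-5), I) + 31) = sqrt((-4 + sqrt((10 + (6*3)*(-5))**2 + (104/9)**2)) + 31) = sqrt((-4 + sqrt((10 + 18*(-5))**2 + 10816/81)) + 31) = sqrt((-4 + sqrt((10 - 90)**2 + 10816/81)) + 31) = sqrt((-4 + sqrt((-80)**2 + 10816/81)) + 31) = sqrt((-4 + sqrt(6400 + 10816/81)) + 31) = sqrt((-4 + sqrt(529216/81)) + 31) = sqrt((-4 + 8*sqrt(8269)/9) + 31) = sqrt(27 + 8*sqrt(8269)/9)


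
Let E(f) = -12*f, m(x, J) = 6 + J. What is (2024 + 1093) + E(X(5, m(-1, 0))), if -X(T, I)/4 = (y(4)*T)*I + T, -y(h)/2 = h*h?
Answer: -42723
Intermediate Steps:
y(h) = -2*h² (y(h) = -2*h*h = -2*h²)
X(T, I) = -4*T + 128*I*T (X(T, I) = -4*(((-2*4²)*T)*I + T) = -4*(((-2*16)*T)*I + T) = -4*((-32*T)*I + T) = -4*(-32*I*T + T) = -4*(T - 32*I*T) = -4*T + 128*I*T)
(2024 + 1093) + E(X(5, m(-1, 0))) = (2024 + 1093) - 48*5*(-1 + 32*(6 + 0)) = 3117 - 48*5*(-1 + 32*6) = 3117 - 48*5*(-1 + 192) = 3117 - 48*5*191 = 3117 - 12*3820 = 3117 - 45840 = -42723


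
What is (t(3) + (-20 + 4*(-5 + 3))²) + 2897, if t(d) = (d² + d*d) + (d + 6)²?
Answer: 3780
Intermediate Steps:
t(d) = (6 + d)² + 2*d² (t(d) = (d² + d²) + (6 + d)² = 2*d² + (6 + d)² = (6 + d)² + 2*d²)
(t(3) + (-20 + 4*(-5 + 3))²) + 2897 = (((6 + 3)² + 2*3²) + (-20 + 4*(-5 + 3))²) + 2897 = ((9² + 2*9) + (-20 + 4*(-2))²) + 2897 = ((81 + 18) + (-20 - 8)²) + 2897 = (99 + (-28)²) + 2897 = (99 + 784) + 2897 = 883 + 2897 = 3780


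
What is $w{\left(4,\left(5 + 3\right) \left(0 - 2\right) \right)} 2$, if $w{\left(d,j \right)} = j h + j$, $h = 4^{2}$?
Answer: $-544$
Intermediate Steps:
$h = 16$
$w{\left(d,j \right)} = 17 j$ ($w{\left(d,j \right)} = j 16 + j = 16 j + j = 17 j$)
$w{\left(4,\left(5 + 3\right) \left(0 - 2\right) \right)} 2 = 17 \left(5 + 3\right) \left(0 - 2\right) 2 = 17 \cdot 8 \left(-2\right) 2 = 17 \left(-16\right) 2 = \left(-272\right) 2 = -544$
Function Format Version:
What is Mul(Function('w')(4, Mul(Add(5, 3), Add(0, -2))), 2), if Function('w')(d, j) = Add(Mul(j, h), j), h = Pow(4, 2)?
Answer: -544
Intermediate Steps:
h = 16
Function('w')(d, j) = Mul(17, j) (Function('w')(d, j) = Add(Mul(j, 16), j) = Add(Mul(16, j), j) = Mul(17, j))
Mul(Function('w')(4, Mul(Add(5, 3), Add(0, -2))), 2) = Mul(Mul(17, Mul(Add(5, 3), Add(0, -2))), 2) = Mul(Mul(17, Mul(8, -2)), 2) = Mul(Mul(17, -16), 2) = Mul(-272, 2) = -544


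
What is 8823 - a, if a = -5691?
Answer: 14514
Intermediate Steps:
8823 - a = 8823 - 1*(-5691) = 8823 + 5691 = 14514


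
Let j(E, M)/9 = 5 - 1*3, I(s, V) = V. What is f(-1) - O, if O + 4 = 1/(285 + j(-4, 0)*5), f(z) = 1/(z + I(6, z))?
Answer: 2623/750 ≈ 3.4973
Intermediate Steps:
j(E, M) = 18 (j(E, M) = 9*(5 - 1*3) = 9*(5 - 3) = 9*2 = 18)
f(z) = 1/(2*z) (f(z) = 1/(z + z) = 1/(2*z))
O = -1499/375 (O = -4 + 1/(285 + 18*5) = -4 + 1/(285 + 90) = -4 + 1/375 = -1499/375 ≈ -3.9973)
f(-1) - O = (½)/(-1) - 1*(-1499/375) = (½)*(-1) + 1499/375 = -½ + 1499/375 = 2623/750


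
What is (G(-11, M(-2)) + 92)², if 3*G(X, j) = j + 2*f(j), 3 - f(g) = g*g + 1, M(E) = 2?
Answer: 75076/9 ≈ 8341.8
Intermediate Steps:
f(g) = 2 - g² (f(g) = 3 - (g*g + 1) = 3 - (g² + 1) = 3 - (1 + g²) = 3 + (-1 - g²) = 2 - g²)
G(X, j) = 4/3 - 2*j²/3 + j/3 (G(X, j) = (j + 2*(2 - j²))/3 = (j + (4 - 2*j²))/3 = (4 + j - 2*j²)/3 = 4/3 - 2*j²/3 + j/3)
(G(-11, M(-2)) + 92)² = ((4/3 - ⅔*2² + (⅓)*2) + 92)² = ((4/3 - ⅔*4 + ⅔) + 92)² = ((4/3 - 8/3 + ⅔) + 92)² = (-⅔ + 92)² = (274/3)² = 75076/9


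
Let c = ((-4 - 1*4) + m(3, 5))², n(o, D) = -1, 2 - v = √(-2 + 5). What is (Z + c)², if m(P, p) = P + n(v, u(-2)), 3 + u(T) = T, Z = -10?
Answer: 676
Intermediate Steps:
u(T) = -3 + T
v = 2 - √3 (v = 2 - √(-2 + 5) = 2 - √3 ≈ 0.26795)
m(P, p) = -1 + P (m(P, p) = P - 1 = -1 + P)
c = 36 (c = ((-4 - 1*4) + (-1 + 3))² = ((-4 - 4) + 2)² = (-8 + 2)² = (-6)² = 36)
(Z + c)² = (-10 + 36)² = 26² = 676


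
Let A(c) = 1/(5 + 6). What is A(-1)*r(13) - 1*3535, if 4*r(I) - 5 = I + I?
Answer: -155509/44 ≈ -3534.3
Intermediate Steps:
A(c) = 1/11
r(I) = 5/4 + I/2 (r(I) = 5/4 + (I + I)/4 = 5/4 + (2*I)/4 = 5/4 + I/2)
A(-1)*r(13) - 1*3535 = (5/4 + (1/2)*13)/11 - 1*3535 = (5/4 + 13/2)/11 - 3535 = (1/11)*(31/4) - 3535 = 31/44 - 3535 = -155509/44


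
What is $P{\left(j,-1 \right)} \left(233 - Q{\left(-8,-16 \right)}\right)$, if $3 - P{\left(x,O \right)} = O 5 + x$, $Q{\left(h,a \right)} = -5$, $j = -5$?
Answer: $3094$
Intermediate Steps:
$P{\left(x,O \right)} = 3 - x - 5 O$ ($P{\left(x,O \right)} = 3 - \left(O 5 + x\right) = 3 - \left(5 O + x\right) = 3 - \left(x + 5 O\right) = 3 - x - 5 O$)
$P{\left(j,-1 \right)} \left(233 - Q{\left(-8,-16 \right)}\right) = \left(3 - -5 - -5\right) \left(233 - -5\right) = \left(3 + 5 + 5\right) \left(233 + 5\right) = 13 \cdot 238 = 3094$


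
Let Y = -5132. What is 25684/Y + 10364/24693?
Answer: -145256741/31681119 ≈ -4.5850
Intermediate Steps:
25684/Y + 10364/24693 = 25684/(-5132) + 10364/24693 = 25684*(-1/5132) + 10364*(1/24693) = -6421/1283 + 10364/24693 = -145256741/31681119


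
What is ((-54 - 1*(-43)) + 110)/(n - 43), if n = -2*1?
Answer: -11/5 ≈ -2.2000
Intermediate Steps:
n = -2
((-54 - 1*(-43)) + 110)/(n - 43) = ((-54 - 1*(-43)) + 110)/(-2 - 43) = ((-54 + 43) + 110)/(-45) = -(-11 + 110)/45 = -1/45*99 = -11/5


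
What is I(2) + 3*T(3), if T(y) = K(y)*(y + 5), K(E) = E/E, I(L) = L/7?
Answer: 170/7 ≈ 24.286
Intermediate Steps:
I(L) = L/7 (I(L) = L*(⅐) = L/7)
K(E) = 1
T(y) = 5 + y (T(y) = 1*(y + 5) = 1*(5 + y) = 5 + y)
I(2) + 3*T(3) = (⅐)*2 + 3*(5 + 3) = 2/7 + 3*8 = 2/7 + 24 = 170/7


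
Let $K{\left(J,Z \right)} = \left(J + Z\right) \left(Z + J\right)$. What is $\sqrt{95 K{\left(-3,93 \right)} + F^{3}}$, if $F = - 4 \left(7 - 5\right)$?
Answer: $2 \sqrt{192247} \approx 876.92$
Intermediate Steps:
$K{\left(J,Z \right)} = \left(J + Z\right)^{2}$ ($K{\left(J,Z \right)} = \left(J + Z\right) \left(J + Z\right) = \left(J + Z\right)^{2}$)
$F = -8$ ($F = \left(-4\right) 2 = -8$)
$\sqrt{95 K{\left(-3,93 \right)} + F^{3}} = \sqrt{95 \left(-3 + 93\right)^{2} + \left(-8\right)^{3}} = \sqrt{95 \cdot 90^{2} - 512} = \sqrt{95 \cdot 8100 - 512} = \sqrt{769500 - 512} = \sqrt{768988} = 2 \sqrt{192247}$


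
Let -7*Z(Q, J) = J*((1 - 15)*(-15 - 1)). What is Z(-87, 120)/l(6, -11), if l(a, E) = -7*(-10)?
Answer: -384/7 ≈ -54.857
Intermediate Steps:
l(a, E) = 70
Z(Q, J) = -32*J (Z(Q, J) = -J*(1 - 15)*(-15 - 1)/7 = -J*(-14*(-16))/7 = -J*224/7 = -32*J)
Z(-87, 120)/l(6, -11) = -32*120/70 = -3840*1/70 = -384/7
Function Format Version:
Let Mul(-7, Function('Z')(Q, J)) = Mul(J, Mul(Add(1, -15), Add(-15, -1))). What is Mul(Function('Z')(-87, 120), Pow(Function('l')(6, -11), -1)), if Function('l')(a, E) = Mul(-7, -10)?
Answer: Rational(-384, 7) ≈ -54.857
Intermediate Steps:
Function('l')(a, E) = 70
Function('Z')(Q, J) = Mul(-32, J) (Function('Z')(Q, J) = Mul(Rational(-1, 7), Mul(J, Mul(Add(1, -15), Add(-15, -1)))) = Mul(Rational(-1, 7), Mul(J, Mul(-14, -16))) = Mul(Rational(-1, 7), Mul(J, 224)) = Mul(Rational(-1, 7), Mul(224, J)) = Mul(-32, J))
Mul(Function('Z')(-87, 120), Pow(Function('l')(6, -11), -1)) = Mul(Mul(-32, 120), Pow(70, -1)) = Mul(-3840, Rational(1, 70)) = Rational(-384, 7)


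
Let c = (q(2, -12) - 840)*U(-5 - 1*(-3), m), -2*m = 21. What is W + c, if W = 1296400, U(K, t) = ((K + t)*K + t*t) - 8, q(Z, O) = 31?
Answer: 4773819/4 ≈ 1.1935e+6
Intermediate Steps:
m = -21/2 (m = -1/2*21 = -21/2 ≈ -10.500)
U(K, t) = -8 + t**2 + K*(K + t) (U(K, t) = (K*(K + t) + t**2) - 8 = (t**2 + K*(K + t)) - 8 = -8 + t**2 + K*(K + t))
c = -411781/4 (c = (31 - 840)*(-8 + (-5 - 1*(-3))**2 + (-21/2)**2 + (-5 - 1*(-3))*(-21/2)) = -809*(-8 + (-5 + 3)**2 + 441/4 + (-5 + 3)*(-21/2)) = -809*(-8 + (-2)**2 + 441/4 - 2*(-21/2)) = -809*(-8 + 4 + 441/4 + 21) = -809*509/4 = -411781/4 ≈ -1.0295e+5)
W + c = 1296400 - 411781/4 = 4773819/4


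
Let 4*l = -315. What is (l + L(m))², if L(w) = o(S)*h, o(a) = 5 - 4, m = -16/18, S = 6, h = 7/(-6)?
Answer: 919681/144 ≈ 6386.7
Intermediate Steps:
h = -7/6 (h = 7*(-⅙) = -7/6 ≈ -1.1667)
l = -315/4 (l = (¼)*(-315) = -315/4 ≈ -78.750)
m = -8/9 (m = -16*1/18 = -8/9 ≈ -0.88889)
o(a) = 1
L(w) = -7/6 (L(w) = 1*(-7/6) = -7/6)
(l + L(m))² = (-315/4 - 7/6)² = (-959/12)² = 919681/144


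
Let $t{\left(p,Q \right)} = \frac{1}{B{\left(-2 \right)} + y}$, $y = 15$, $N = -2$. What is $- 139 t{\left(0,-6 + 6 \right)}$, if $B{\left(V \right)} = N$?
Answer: $- \frac{139}{13} \approx -10.692$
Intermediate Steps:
$B{\left(V \right)} = -2$
$t{\left(p,Q \right)} = \frac{1}{13}$ ($t{\left(p,Q \right)} = \frac{1}{-2 + 15} = \frac{1}{13}$)
$- 139 t{\left(0,-6 + 6 \right)} = \left(-139\right) \frac{1}{13} = - \frac{139}{13}$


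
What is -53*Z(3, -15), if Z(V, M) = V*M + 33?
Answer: 636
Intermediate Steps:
Z(V, M) = 33 + M*V (Z(V, M) = M*V + 33 = 33 + M*V)
-53*Z(3, -15) = -53*(33 - 15*3) = -53*(33 - 45) = -53*(-12) = 636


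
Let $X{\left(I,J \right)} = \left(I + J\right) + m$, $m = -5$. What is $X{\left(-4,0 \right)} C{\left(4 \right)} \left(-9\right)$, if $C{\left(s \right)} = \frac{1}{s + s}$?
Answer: $\frac{81}{8} \approx 10.125$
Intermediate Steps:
$C{\left(s \right)} = \frac{1}{2 s}$
$X{\left(I,J \right)} = -5 + I + J$ ($X{\left(I,J \right)} = \left(I + J\right) - 5 = -5 + I + J$)
$X{\left(-4,0 \right)} C{\left(4 \right)} \left(-9\right) = \left(-5 - 4 + 0\right) \frac{1}{2 \cdot 4} \left(-9\right) = - 9 \cdot \frac{1}{2} \cdot \frac{1}{4} \left(-9\right) = \left(-9\right) \frac{1}{8} \left(-9\right) = \left(- \frac{9}{8}\right) \left(-9\right) = \frac{81}{8}$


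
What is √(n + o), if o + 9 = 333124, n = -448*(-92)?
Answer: √374331 ≈ 611.83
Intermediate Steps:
n = 41216
o = 333115 (o = -9 + 333124 = 333115)
√(n + o) = √(41216 + 333115) = √374331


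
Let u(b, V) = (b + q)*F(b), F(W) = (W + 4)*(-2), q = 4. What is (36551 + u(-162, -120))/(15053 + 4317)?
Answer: -1029/1490 ≈ -0.69060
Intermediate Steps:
F(W) = -8 - 2*W (F(W) = (4 + W)*(-2) = -8 - 2*W)
u(b, V) = (-8 - 2*b)*(4 + b) (u(b, V) = (b + 4)*(-8 - 2*b) = (4 + b)*(-8 - 2*b) = (-8 - 2*b)*(4 + b))
(36551 + u(-162, -120))/(15053 + 4317) = (36551 - 2*(4 - 162)**2)/(15053 + 4317) = (36551 - 2*(-158)**2)/19370 = (36551 - 2*24964)*(1/19370) = (36551 - 49928)*(1/19370) = -13377*1/19370 = -1029/1490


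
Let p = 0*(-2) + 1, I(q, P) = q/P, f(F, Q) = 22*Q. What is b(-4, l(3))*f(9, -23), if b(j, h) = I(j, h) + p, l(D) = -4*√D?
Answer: -506 - 506*√3/3 ≈ -798.14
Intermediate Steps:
p = 1 (p = 0 + 1 = 1)
b(j, h) = 1 + j/h (b(j, h) = j/h + 1 = 1 + j/h)
b(-4, l(3))*f(9, -23) = ((-4*√3 - 4)/((-4*√3)))*(22*(-23)) = ((-√3/12)*(-4 - 4*√3))*(-506) = -√3*(-4 - 4*√3)/12*(-506) = 253*√3*(-4 - 4*√3)/6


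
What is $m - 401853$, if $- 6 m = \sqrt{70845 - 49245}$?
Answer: $-401853 - 10 \sqrt{6} \approx -4.0188 \cdot 10^{5}$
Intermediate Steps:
$m = - 10 \sqrt{6}$ ($m = - \frac{\sqrt{70845 - 49245}}{6} = - \frac{\sqrt{21600}}{6} = - \frac{60 \sqrt{6}}{6} = - 10 \sqrt{6} \approx -24.495$)
$m - 401853 = - 10 \sqrt{6} - 401853 = -401853 - 10 \sqrt{6}$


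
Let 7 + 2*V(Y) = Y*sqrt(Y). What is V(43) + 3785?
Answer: 7563/2 + 43*sqrt(43)/2 ≈ 3922.5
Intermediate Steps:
V(Y) = -7/2 + Y**(3/2)/2 (V(Y) = -7/2 + (Y*sqrt(Y))/2 = -7/2 + Y**(3/2)/2)
V(43) + 3785 = (-7/2 + 43**(3/2)/2) + 3785 = (-7/2 + (43*sqrt(43))/2) + 3785 = (-7/2 + 43*sqrt(43)/2) + 3785 = 7563/2 + 43*sqrt(43)/2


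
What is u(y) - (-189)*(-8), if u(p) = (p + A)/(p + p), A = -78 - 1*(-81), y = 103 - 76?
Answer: -13603/9 ≈ -1511.4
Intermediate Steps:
y = 27
A = 3 (A = -78 + 81 = 3)
u(p) = (3 + p)/(2*p) (u(p) = (p + 3)/(p + p) = (3 + p)/((2*p)) = (3 + p)*(1/(2*p)) = (3 + p)/(2*p))
u(y) - (-189)*(-8) = (1/2)*(3 + 27)/27 - (-189)*(-8) = (1/2)*(1/27)*30 - 1*1512 = 5/9 - 1512 = -13603/9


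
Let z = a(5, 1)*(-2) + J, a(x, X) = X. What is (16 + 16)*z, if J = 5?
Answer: 96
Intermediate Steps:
z = 3 (z = 1*(-2) + 5 = -2 + 5 = 3)
(16 + 16)*z = (16 + 16)*3 = 32*3 = 96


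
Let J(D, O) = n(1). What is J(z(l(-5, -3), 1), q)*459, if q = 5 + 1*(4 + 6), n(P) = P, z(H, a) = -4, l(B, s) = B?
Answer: 459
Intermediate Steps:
q = 15 (q = 5 + 1*10 = 5 + 10 = 15)
J(D, O) = 1
J(z(l(-5, -3), 1), q)*459 = 1*459 = 459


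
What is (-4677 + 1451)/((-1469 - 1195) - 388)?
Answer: 1613/1526 ≈ 1.0570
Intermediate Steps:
(-4677 + 1451)/((-1469 - 1195) - 388) = -3226/(-2664 - 388) = -3226/(-3052) = -3226*(-1/3052) = 1613/1526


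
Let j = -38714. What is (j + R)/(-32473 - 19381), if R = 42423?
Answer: -3709/51854 ≈ -0.071528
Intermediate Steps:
(j + R)/(-32473 - 19381) = (-38714 + 42423)/(-32473 - 19381) = 3709/(-51854) = 3709*(-1/51854) = -3709/51854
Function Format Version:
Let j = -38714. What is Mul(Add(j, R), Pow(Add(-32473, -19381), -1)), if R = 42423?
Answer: Rational(-3709, 51854) ≈ -0.071528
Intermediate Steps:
Mul(Add(j, R), Pow(Add(-32473, -19381), -1)) = Mul(Add(-38714, 42423), Pow(Add(-32473, -19381), -1)) = Mul(3709, Pow(-51854, -1)) = Mul(3709, Rational(-1, 51854)) = Rational(-3709, 51854)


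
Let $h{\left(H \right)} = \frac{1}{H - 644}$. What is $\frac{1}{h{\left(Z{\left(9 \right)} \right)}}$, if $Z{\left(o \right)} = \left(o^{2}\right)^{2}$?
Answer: $5917$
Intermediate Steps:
$Z{\left(o \right)} = o^{4}$
$h{\left(H \right)} = \frac{1}{-644 + H}$ ($h{\left(H \right)} = \frac{1}{H - 644} = \frac{1}{-644 + H}$)
$\frac{1}{h{\left(Z{\left(9 \right)} \right)}} = \frac{1}{\frac{1}{-644 + 9^{4}}} = \frac{1}{\frac{1}{-644 + 6561}} = \frac{1}{\frac{1}{5917}} = 5917$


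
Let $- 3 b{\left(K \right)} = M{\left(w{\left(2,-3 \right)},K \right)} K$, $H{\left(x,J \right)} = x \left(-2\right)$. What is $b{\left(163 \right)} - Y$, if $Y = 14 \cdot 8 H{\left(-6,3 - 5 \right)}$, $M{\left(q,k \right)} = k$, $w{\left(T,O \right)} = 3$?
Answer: $- \frac{30601}{3} \approx -10200.0$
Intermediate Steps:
$H{\left(x,J \right)} = - 2 x$
$b{\left(K \right)} = - \frac{K^{2}}{3}$ ($b{\left(K \right)} = - \frac{K K}{3} = - \frac{K^{2}}{3}$)
$Y = 1344$ ($Y = 14 \cdot 8 \left(\left(-2\right) \left(-6\right)\right) = 112 \cdot 12 = 1344$)
$b{\left(163 \right)} - Y = - \frac{163^{2}}{3} - 1344 = \left(- \frac{1}{3}\right) 26569 - 1344 = - \frac{26569}{3} - 1344 = - \frac{30601}{3}$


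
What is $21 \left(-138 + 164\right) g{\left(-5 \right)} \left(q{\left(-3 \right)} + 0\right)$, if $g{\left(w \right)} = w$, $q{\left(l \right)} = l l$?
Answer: $-24570$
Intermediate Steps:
$q{\left(l \right)} = l^{2}$
$21 \left(-138 + 164\right) g{\left(-5 \right)} \left(q{\left(-3 \right)} + 0\right) = 21 \left(-138 + 164\right) \left(- 5 \left(\left(-3\right)^{2} + 0\right)\right) = 21 \cdot 26 \left(- 5 \left(9 + 0\right)\right) = 21 \cdot 26 \left(\left(-5\right) 9\right) = 21 \cdot 26 \left(-45\right) = 21 \left(-1170\right) = -24570$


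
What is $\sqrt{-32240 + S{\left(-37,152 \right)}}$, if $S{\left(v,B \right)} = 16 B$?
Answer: $36 i \sqrt{23} \approx 172.65 i$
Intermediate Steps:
$\sqrt{-32240 + S{\left(-37,152 \right)}} = \sqrt{-32240 + 16 \cdot 152} = \sqrt{-32240 + 2432} = \sqrt{-29808} = 36 i \sqrt{23}$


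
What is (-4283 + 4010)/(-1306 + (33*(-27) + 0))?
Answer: 21/169 ≈ 0.12426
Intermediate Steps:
(-4283 + 4010)/(-1306 + (33*(-27) + 0)) = -273/(-1306 + (-891 + 0)) = -273/(-1306 - 891) = -273/(-2197) = -273*(-1/2197) = 21/169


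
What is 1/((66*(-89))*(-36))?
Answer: 1/211464 ≈ 4.7289e-6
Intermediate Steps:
1/((66*(-89))*(-36)) = 1/(-5874*(-36)) = 1/211464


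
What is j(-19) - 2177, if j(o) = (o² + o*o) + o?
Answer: -1474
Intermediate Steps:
j(o) = o + 2*o² (j(o) = (o² + o²) + o = 2*o² + o = o + 2*o²)
j(-19) - 2177 = -19*(1 + 2*(-19)) - 2177 = -19*(1 - 38) - 2177 = -19*(-37) - 2177 = 703 - 2177 = -1474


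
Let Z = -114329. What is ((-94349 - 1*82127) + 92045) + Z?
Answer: -198760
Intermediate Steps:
((-94349 - 1*82127) + 92045) + Z = ((-94349 - 1*82127) + 92045) - 114329 = ((-94349 - 82127) + 92045) - 114329 = (-176476 + 92045) - 114329 = -84431 - 114329 = -198760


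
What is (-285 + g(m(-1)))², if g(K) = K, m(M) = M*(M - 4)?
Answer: 78400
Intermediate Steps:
m(M) = M*(-4 + M)
(-285 + g(m(-1)))² = (-285 - (-4 - 1))² = (-285 - 1*(-5))² = (-285 + 5)² = (-280)² = 78400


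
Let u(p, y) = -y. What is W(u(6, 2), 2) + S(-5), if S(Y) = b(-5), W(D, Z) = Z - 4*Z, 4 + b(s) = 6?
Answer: -4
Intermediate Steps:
b(s) = 2 (b(s) = -4 + 6 = 2)
W(D, Z) = -3*Z
S(Y) = 2
W(u(6, 2), 2) + S(-5) = -3*2 + 2 = -6 + 2 = -4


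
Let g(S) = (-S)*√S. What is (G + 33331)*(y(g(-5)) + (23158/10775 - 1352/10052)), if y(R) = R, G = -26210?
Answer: 388479774584/27077575 + 35605*I*√5 ≈ 14347.0 + 79615.0*I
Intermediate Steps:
g(S) = -S^(3/2)
(G + 33331)*(y(g(-5)) + (23158/10775 - 1352/10052)) = (-26210 + 33331)*(-(-5)^(3/2) + (23158/10775 - 1352/10052)) = 7121*(-(-5)*I*√5 + (23158*(1/10775) - 1352*1/10052)) = 7121*(5*I*√5 + (23158/10775 - 338/2513)) = 7121*(5*I*√5 + 54554104/27077575) = 7121*(54554104/27077575 + 5*I*√5) = 388479774584/27077575 + 35605*I*√5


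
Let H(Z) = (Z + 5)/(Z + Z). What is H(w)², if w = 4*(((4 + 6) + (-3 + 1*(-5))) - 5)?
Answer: 49/576 ≈ 0.085069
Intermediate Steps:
w = -12 (w = 4*((10 + (-3 - 5)) - 5) = 4*((10 - 8) - 5) = 4*(2 - 5) = 4*(-3) = -12)
H(Z) = (5 + Z)/(2*Z) (H(Z) = (5 + Z)/((2*Z)) = (5 + Z)*(1/(2*Z)) = (5 + Z)/(2*Z))
H(w)² = ((½)*(5 - 12)/(-12))² = ((½)*(-1/12)*(-7))² = (7/24)² = 49/576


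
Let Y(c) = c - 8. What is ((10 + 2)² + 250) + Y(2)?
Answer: 388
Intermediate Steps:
Y(c) = -8 + c
((10 + 2)² + 250) + Y(2) = ((10 + 2)² + 250) + (-8 + 2) = (12² + 250) - 6 = (144 + 250) - 6 = 394 - 6 = 388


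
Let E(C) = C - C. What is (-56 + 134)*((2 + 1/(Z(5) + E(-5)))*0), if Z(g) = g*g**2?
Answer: 0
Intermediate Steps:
E(C) = 0
Z(g) = g**3
(-56 + 134)*((2 + 1/(Z(5) + E(-5)))*0) = (-56 + 134)*((2 + 1/(5**3 + 0))*0) = 78*((2 + 1/(125 + 0))*0) = 78*((2 + 1/125)*0) = 78*((251/125)*0) = 78*0 = 0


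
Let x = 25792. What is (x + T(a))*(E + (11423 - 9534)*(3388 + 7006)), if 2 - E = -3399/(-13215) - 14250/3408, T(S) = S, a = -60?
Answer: 316025845053253083/625510 ≈ 5.0523e+11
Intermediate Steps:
E = 14822411/2502040 (E = 2 - (-3399/(-13215) - 14250/3408) = 2 - (-3399*(-1/13215) - 14250*1/3408) = 2 - (1133/4405 - 2375/568) = 2 - 1*(-9818331/2502040) = 2 + 9818331/2502040 = 14822411/2502040 ≈ 5.9241)
(x + T(a))*(E + (11423 - 9534)*(3388 + 7006)) = (25792 - 60)*(14822411/2502040 + (11423 - 9534)*(3388 + 7006)) = 25732*(14822411/2502040 + 1889*10394) = 25732*(14822411/2502040 + 19634266) = 25732*(49125733725051/2502040) = 316025845053253083/625510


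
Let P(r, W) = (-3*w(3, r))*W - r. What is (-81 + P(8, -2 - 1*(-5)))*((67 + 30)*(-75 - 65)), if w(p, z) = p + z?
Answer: 2553040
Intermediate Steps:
P(r, W) = -r + W*(-9 - 3*r) (P(r, W) = (-3*(3 + r))*W - r = (-9 - 3*r)*W - r = W*(-9 - 3*r) - r = -r + W*(-9 - 3*r))
(-81 + P(8, -2 - 1*(-5)))*((67 + 30)*(-75 - 65)) = (-81 + (-1*8 - 3*(-2 - 1*(-5))*(3 + 8)))*((67 + 30)*(-75 - 65)) = (-81 + (-8 - 3*(-2 + 5)*11))*(97*(-140)) = (-81 + (-8 - 3*3*11))*(-13580) = (-81 + (-8 - 99))*(-13580) = (-81 - 107)*(-13580) = -188*(-13580) = 2553040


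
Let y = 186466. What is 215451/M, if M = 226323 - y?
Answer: 215451/39857 ≈ 5.4056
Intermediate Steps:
M = 39857 (M = 226323 - 1*186466 = 226323 - 186466 = 39857)
215451/M = 215451/39857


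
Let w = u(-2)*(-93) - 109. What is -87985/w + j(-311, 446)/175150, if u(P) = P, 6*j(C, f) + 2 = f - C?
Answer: -18492675673/16183860 ≈ -1142.7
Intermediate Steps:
j(C, f) = -⅓ - C/6 + f/6 (j(C, f) = -⅓ + (f - C)/6 = -⅓ + (-C/6 + f/6) = -⅓ - C/6 + f/6)
w = 77 (w = -2*(-93) - 109 = 186 - 109 = 77)
-87985/w + j(-311, 446)/175150 = -87985/77 + (-⅓ - ⅙*(-311) + (⅙)*446)/175150 = -87985*1/77 + (-⅓ + 311/6 + 223/3)*(1/175150) = -87985/77 + (755/6)*(1/175150) = -87985/77 + 151/210180 = -18492675673/16183860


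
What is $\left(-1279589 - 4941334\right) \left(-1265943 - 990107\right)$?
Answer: $14034713334150$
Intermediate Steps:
$\left(-1279589 - 4941334\right) \left(-1265943 - 990107\right) = \left(-6220923\right) \left(-2256050\right) = 14034713334150$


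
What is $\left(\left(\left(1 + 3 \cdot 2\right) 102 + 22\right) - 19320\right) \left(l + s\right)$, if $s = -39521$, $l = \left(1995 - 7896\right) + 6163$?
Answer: $729589256$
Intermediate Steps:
$l = 262$ ($l = -5901 + 6163 = 262$)
$\left(\left(\left(1 + 3 \cdot 2\right) 102 + 22\right) - 19320\right) \left(l + s\right) = \left(\left(\left(1 + 3 \cdot 2\right) 102 + 22\right) - 19320\right) \left(262 - 39521\right) = \left(\left(\left(1 + 6\right) 102 + 22\right) - 19320\right) \left(-39259\right) = \left(\left(7 \cdot 102 + 22\right) - 19320\right) \left(-39259\right) = \left(\left(714 + 22\right) - 19320\right) \left(-39259\right) = \left(736 - 19320\right) \left(-39259\right) = \left(-18584\right) \left(-39259\right) = 729589256$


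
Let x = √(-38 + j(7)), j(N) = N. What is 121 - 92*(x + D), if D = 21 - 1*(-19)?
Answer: -3559 - 92*I*√31 ≈ -3559.0 - 512.23*I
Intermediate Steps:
D = 40 (D = 21 + 19 = 40)
x = I*√31 (x = √(-38 + 7) = √(-31) = I*√31 ≈ 5.5678*I)
121 - 92*(x + D) = 121 - 92*(I*√31 + 40) = 121 - 92*(40 + I*√31) = 121 + (-3680 - 92*I*√31) = -3559 - 92*I*√31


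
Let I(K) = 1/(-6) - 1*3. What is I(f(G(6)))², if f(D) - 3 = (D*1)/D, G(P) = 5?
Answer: 361/36 ≈ 10.028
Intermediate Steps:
f(D) = 4 (f(D) = 3 + (D*1)/D = 3 + D/D = 3 + 1 = 4)
I(K) = -19/6 (I(K) = -⅙ - 3 = -19/6)
I(f(G(6)))² = (-19/6)² = 361/36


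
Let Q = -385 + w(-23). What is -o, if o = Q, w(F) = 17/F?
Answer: 8872/23 ≈ 385.74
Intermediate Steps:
Q = -8872/23 (Q = -385 + 17/(-23) = -385 + 17*(-1/23) = -385 - 17/23 = -8872/23 ≈ -385.74)
o = -8872/23 ≈ -385.74
-o = -1*(-8872/23) = 8872/23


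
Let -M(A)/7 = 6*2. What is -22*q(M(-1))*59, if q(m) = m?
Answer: 109032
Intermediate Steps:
M(A) = -84 (M(A) = -42*2 = -7*12 = -84)
-22*q(M(-1))*59 = -22*(-84)*59 = 1848*59 = 109032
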